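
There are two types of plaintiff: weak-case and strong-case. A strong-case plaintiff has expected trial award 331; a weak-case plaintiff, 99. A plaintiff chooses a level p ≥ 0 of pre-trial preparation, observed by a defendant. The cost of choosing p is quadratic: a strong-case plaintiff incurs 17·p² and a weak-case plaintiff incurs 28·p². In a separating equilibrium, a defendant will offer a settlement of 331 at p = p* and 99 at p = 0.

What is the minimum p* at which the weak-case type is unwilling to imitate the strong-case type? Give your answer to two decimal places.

The weak-case type at p = 0 receives 99; imitating at p* yields 331 − 28·p*².
Indifference: 99 = 331 − 28·p*², so p*² = (331 − 99) / 28 ≈ 8.2857.
p* = √8.2857 ≈ 2.88.

2.88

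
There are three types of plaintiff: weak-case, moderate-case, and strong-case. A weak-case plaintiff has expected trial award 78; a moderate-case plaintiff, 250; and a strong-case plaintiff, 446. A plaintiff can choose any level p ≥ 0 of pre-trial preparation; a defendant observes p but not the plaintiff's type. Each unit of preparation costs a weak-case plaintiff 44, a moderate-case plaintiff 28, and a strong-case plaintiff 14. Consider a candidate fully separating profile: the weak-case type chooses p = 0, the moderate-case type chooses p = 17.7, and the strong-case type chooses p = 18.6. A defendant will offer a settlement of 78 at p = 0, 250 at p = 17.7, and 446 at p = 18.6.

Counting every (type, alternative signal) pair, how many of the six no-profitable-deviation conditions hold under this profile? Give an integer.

Strong-case (own payoff 446 − 14×18.6 = 185.6): to p=0 gives 78 → no gain ✓; to p=17.7 gives 250 − 14×17.7 = 2.2 → no gain ✓.
Moderate-case (own payoff 250 − 28×17.7 = -245.6): to p=0 gives 78 → profitable ✗; to p=18.6 gives 446 − 28×18.6 = -74.8 → profitable ✗.
Weak-case (own payoff 78): to p=17.7 gives 250 − 44×17.7 = -528.8 → no gain ✓; to p=18.6 gives 446 − 44×18.6 = -372.4 → no gain ✓.
4 of the 6 constraints hold; not an equilibrium.

4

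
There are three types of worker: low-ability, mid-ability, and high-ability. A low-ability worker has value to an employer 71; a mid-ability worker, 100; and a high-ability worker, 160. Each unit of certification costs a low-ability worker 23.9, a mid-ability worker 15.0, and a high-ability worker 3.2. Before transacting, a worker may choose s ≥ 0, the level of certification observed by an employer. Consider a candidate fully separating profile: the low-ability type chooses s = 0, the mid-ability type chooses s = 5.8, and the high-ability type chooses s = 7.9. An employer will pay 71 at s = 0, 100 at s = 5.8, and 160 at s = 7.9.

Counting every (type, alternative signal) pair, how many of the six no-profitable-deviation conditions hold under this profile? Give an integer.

4

Mid-ability (own payoff 100 − 15.0×5.8 = 13): to s=0 gives 71 → profitable ✗; to s=7.9 gives 160 − 15.0×7.9 = 41.5 → profitable ✗.
Low-ability (own payoff 71): to s=5.8 gives 100 − 23.9×5.8 = -38.62 → no gain ✓; to s=7.9 gives 160 − 23.9×7.9 = -28.81 → no gain ✓.
High-ability (own payoff 160 − 3.2×7.9 = 134.72): to s=0 gives 71 → no gain ✓; to s=5.8 gives 100 − 3.2×5.8 = 81.44 → no gain ✓.
4 of the 6 constraints hold; not an equilibrium.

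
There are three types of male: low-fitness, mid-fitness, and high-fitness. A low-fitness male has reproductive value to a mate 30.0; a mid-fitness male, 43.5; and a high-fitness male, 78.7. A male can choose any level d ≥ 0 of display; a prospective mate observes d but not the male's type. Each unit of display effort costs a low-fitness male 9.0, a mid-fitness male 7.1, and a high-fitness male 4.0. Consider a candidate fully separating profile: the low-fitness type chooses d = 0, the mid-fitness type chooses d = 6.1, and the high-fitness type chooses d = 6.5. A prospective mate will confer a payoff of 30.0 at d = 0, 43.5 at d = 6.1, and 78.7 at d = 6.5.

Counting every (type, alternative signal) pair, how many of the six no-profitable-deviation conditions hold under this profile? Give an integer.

Low-fitness (own payoff 30.0): to d=6.1 gives 43.5 − 9.0×6.1 = -11.4 → no gain ✓; to d=6.5 gives 78.7 − 9.0×6.5 = 20.2 → no gain ✓.
Mid-fitness (own payoff 43.5 − 7.1×6.1 = 0.19): to d=0 gives 30.0 → profitable ✗; to d=6.5 gives 78.7 − 7.1×6.5 = 32.55 → profitable ✗.
High-fitness (own payoff 78.7 − 4.0×6.5 = 52.7): to d=0 gives 30.0 → no gain ✓; to d=6.1 gives 43.5 − 4.0×6.1 = 19.1 → no gain ✓.
4 of the 6 constraints hold; not an equilibrium.

4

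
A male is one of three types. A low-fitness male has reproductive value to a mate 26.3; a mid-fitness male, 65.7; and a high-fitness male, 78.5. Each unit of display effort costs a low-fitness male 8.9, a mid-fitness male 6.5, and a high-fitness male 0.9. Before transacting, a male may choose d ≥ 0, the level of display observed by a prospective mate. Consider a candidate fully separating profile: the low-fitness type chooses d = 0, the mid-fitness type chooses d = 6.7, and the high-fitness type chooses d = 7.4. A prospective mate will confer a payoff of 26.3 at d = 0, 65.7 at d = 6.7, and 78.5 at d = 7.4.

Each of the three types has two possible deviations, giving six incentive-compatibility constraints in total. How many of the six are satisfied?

Mid-fitness (own payoff 65.7 − 6.5×6.7 = 22.15): to d=0 gives 26.3 → profitable ✗; to d=7.4 gives 78.5 − 6.5×7.4 = 30.4 → profitable ✗.
Low-fitness (own payoff 26.3): to d=6.7 gives 65.7 − 8.9×6.7 = 6.07 → no gain ✓; to d=7.4 gives 78.5 − 8.9×7.4 = 12.64 → no gain ✓.
High-fitness (own payoff 78.5 − 0.9×7.4 = 71.84): to d=0 gives 26.3 → no gain ✓; to d=6.7 gives 65.7 − 0.9×6.7 = 59.67 → no gain ✓.
4 of the 6 constraints hold; not an equilibrium.

4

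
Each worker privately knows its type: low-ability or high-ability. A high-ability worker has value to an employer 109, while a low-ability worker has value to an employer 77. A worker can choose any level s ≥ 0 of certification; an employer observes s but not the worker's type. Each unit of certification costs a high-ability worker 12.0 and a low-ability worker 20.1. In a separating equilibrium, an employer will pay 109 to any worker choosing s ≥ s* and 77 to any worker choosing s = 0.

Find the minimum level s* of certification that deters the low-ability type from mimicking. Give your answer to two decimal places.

A low-ability worker choosing s = 0 receives 77.
Imitating at s* instead would pay 109 at cost 20.1·s*, netting 109 − 20.1·s*.
Indifference: 77 = 109 − 20.1·s*, so s* = (109 − 77) / 20.1 ≈ 1.59.
At s* the low-ability type's incentive constraint just binds; the high-ability type strictly prefers s* since its per-unit cost is lower.

1.59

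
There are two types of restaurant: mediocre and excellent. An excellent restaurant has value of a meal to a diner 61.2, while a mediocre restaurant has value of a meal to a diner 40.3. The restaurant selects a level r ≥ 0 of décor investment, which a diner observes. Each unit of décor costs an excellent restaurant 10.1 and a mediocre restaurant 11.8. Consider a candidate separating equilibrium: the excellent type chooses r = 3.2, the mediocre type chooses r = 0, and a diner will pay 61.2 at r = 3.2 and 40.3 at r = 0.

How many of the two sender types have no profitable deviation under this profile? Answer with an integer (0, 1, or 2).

1

Mediocre type: stay at 0 → 40.3; mimic → 61.2 − 11.8 × 3.2 = 23.44. IC holds (40.3 ≥ 23.44).
Excellent type: signal → 61.2 − 10.1 × 3.2 = 28.88; deviate to 0 → 40.3. IC fails (28.88 < 40.3).
1 of 2 constraints hold, so this profile is not an equilibrium.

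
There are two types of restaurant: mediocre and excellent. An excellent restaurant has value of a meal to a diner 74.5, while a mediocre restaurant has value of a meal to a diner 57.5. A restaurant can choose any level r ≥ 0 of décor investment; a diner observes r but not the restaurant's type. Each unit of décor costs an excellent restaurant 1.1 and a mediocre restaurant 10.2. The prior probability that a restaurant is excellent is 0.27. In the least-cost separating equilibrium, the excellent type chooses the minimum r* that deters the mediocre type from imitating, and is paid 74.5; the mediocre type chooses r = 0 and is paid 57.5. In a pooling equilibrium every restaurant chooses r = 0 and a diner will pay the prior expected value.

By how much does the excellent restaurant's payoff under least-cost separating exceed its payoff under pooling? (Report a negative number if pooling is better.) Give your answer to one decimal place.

Least-cost separating signal: r* solves 57.5 = 74.5 − 10.2·r*, so r* = (74.5 − 57.5)/10.2 ≈ 1.6667.
Excellent type's separating payoff: 74.5 − 1.1 × r* = 74.5 − 1.1 × (74.5 − 57.5)/10.2 = 74.5 − 18.7/10.2 ≈ 72.667.
Pooling payoff: 0.27 × 74.5 + 0.73 × 57.5 = 62.09.
Difference: 72.667 − 62.09 = 10.577, i.e. 10.6 to one decimal place.
The excellent type prefers to separate.

10.6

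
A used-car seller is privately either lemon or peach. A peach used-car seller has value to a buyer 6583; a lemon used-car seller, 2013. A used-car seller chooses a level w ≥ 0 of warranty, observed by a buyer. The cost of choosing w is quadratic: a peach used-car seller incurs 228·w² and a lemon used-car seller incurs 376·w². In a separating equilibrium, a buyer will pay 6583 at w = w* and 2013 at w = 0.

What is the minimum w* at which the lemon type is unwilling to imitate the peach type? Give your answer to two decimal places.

The lemon type at w = 0 receives 2013; imitating at w* yields 6583 − 376·w*².
Indifference: 2013 = 6583 − 376·w*², so w*² = (6583 − 2013) / 376 ≈ 12.1543.
w* = √12.1543 ≈ 3.49.

3.49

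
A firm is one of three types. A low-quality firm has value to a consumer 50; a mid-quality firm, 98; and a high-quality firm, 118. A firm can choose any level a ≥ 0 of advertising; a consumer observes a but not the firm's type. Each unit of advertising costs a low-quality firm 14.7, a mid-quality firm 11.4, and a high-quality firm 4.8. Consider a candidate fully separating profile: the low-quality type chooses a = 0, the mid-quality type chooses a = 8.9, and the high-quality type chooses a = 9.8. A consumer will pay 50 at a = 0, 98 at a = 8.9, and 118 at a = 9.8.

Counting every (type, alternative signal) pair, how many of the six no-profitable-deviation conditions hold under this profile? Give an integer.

High-quality (own payoff 118 − 4.8×9.8 = 70.96): to a=0 gives 50 → no gain ✓; to a=8.9 gives 98 − 4.8×8.9 = 55.28 → no gain ✓.
Mid-quality (own payoff 98 − 11.4×8.9 = -3.46): to a=0 gives 50 → profitable ✗; to a=9.8 gives 118 − 11.4×9.8 = 6.28 → profitable ✗.
Low-quality (own payoff 50): to a=8.9 gives 98 − 14.7×8.9 = -32.83 → no gain ✓; to a=9.8 gives 118 − 14.7×9.8 = -26.06 → no gain ✓.
4 of the 6 constraints hold; not an equilibrium.

4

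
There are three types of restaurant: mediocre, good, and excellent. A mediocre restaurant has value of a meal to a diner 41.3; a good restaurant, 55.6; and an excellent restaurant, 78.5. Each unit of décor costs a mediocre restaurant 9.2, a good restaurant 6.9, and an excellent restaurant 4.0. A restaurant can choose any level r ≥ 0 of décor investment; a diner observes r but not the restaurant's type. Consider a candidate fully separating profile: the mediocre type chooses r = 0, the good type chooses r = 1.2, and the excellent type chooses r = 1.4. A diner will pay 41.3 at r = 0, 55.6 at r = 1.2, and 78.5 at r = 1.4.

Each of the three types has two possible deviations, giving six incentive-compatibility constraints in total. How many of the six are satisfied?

3

Excellent (own payoff 78.5 − 4.0×1.4 = 72.9): to r=0 gives 41.3 → no gain ✓; to r=1.2 gives 55.6 − 4.0×1.2 = 50.8 → no gain ✓.
Mediocre (own payoff 41.3): to r=1.2 gives 55.6 − 9.2×1.2 = 44.56 → profitable ✗; to r=1.4 gives 78.5 − 9.2×1.4 = 65.62 → profitable ✗.
Good (own payoff 55.6 − 6.9×1.2 = 47.32): to r=0 gives 41.3 → no gain ✓; to r=1.4 gives 78.5 − 6.9×1.4 = 68.84 → profitable ✗.
3 of the 6 constraints hold; not an equilibrium.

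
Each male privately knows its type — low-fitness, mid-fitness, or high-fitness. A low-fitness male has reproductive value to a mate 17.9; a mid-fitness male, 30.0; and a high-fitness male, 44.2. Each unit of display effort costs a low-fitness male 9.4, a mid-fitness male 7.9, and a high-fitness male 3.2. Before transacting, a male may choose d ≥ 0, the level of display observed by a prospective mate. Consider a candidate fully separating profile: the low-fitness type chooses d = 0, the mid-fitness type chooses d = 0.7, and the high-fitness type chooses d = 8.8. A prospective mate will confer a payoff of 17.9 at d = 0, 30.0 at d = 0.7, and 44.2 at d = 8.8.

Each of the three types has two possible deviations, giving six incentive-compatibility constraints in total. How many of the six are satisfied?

High-fitness (own payoff 44.2 − 3.2×8.8 = 16.04): to d=0 gives 17.9 → profitable ✗; to d=0.7 gives 30.0 − 3.2×0.7 = 27.76 → profitable ✗.
Low-fitness (own payoff 17.9): to d=0.7 gives 30.0 − 9.4×0.7 = 23.42 → profitable ✗; to d=8.8 gives 44.2 − 9.4×8.8 = -38.52 → no gain ✓.
Mid-fitness (own payoff 30.0 − 7.9×0.7 = 24.47): to d=0 gives 17.9 → no gain ✓; to d=8.8 gives 44.2 − 7.9×8.8 = -25.32 → no gain ✓.
3 of the 6 constraints hold; not an equilibrium.

3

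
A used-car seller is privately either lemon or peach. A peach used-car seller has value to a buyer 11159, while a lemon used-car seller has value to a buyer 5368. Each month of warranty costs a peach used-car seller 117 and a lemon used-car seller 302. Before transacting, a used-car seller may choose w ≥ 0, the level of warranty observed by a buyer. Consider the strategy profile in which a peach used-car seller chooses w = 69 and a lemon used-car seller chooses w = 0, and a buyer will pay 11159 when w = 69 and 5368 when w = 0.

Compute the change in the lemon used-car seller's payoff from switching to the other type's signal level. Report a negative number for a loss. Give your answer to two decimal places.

Playing w = 0 the lemon used-car seller receives 5368.
Deviating to w = 69 brings payment 11159 at cost 302 × 69 = 20838, netting -9679.
Gain from deviating: -9679 − 5368 = -15047.00.
The gain is negative, so the lemon type's incentive-compatibility constraint is satisfied.

-15047.00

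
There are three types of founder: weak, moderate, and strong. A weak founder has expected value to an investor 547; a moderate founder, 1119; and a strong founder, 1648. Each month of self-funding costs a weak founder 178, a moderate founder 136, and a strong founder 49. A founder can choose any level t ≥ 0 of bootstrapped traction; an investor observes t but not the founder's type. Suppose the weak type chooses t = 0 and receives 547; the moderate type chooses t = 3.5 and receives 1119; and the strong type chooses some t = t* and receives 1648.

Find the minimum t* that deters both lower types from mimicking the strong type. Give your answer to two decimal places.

7.39

Weak type (on-path payoff 547) won't mimic when 547 ≥ 1648 − 178·t*, i.e. t* ≥ 6.19.
Moderate type (on-path payoff 1119 − 136×3.5 = 643) won't mimic when 643 ≥ 1648 − 136·t*, i.e. t* ≥ 7.39.
Both must hold, so t* = max(6.19, 7.39) = 7.39. The moderate type's constraint binds.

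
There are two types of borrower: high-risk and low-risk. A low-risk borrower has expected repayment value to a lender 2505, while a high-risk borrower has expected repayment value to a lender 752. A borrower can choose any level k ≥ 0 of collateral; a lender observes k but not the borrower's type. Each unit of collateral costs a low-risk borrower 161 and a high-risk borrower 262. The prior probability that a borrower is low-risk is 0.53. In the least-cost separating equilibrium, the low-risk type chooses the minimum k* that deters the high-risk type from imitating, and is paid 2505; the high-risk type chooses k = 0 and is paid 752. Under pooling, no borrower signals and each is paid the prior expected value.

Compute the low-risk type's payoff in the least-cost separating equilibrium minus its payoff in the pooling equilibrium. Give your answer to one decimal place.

Least-cost separating signal: k* solves 752 = 2505 − 262·k*, so k* = (2505 − 752)/262 ≈ 6.6908.
Low-risk type's separating payoff: 2505 − 161 × k* = 2505 − 161 × (2505 − 752)/262 = 2505 − 282233/262 ≈ 1427.775.
Pooling payoff: 0.53 × 2505 + 0.47 × 752 = 1681.09.
Difference: 1427.775 − 1681.09 = -253.315, i.e. -253.3 to one decimal place.
The low-risk type would prefer the pooling outcome.

-253.3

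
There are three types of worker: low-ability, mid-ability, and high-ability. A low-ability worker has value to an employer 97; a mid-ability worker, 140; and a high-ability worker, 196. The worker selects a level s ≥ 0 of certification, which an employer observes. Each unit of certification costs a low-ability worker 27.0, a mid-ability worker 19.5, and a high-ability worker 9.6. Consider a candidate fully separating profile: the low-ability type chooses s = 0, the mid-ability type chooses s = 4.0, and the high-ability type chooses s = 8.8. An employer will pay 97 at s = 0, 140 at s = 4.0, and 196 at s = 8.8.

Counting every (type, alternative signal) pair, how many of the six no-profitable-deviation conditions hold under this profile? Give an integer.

5

Low-ability (own payoff 97): to s=4.0 gives 140 − 27.0×4.0 = 32 → no gain ✓; to s=8.8 gives 196 − 27.0×8.8 = -41.6 → no gain ✓.
High-ability (own payoff 196 − 9.6×8.8 = 111.52): to s=0 gives 97 → no gain ✓; to s=4.0 gives 140 − 9.6×4.0 = 101.6 → no gain ✓.
Mid-ability (own payoff 140 − 19.5×4.0 = 62): to s=0 gives 97 → profitable ✗; to s=8.8 gives 196 − 19.5×8.8 = 24.4 → no gain ✓.
5 of the 6 constraints hold; not an equilibrium.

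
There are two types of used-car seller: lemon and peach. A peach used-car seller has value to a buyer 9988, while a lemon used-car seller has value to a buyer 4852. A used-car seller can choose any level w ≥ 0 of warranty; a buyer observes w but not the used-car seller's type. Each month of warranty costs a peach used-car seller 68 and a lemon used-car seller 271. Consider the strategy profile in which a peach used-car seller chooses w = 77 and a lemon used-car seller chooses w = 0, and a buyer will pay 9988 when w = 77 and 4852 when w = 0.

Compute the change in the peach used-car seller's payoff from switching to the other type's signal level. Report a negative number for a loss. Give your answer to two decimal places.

Playing w = 77 the peach used-car seller receives 9988 − 68 × 77 = 4752.
Deviating to w = 0 yields 4852 instead.
Gain from deviating: 4852 − 4752 = 100.00.
The gain is positive, so the peach type's incentive-compatibility constraint is violated — this profile is not a separating equilibrium.

100.00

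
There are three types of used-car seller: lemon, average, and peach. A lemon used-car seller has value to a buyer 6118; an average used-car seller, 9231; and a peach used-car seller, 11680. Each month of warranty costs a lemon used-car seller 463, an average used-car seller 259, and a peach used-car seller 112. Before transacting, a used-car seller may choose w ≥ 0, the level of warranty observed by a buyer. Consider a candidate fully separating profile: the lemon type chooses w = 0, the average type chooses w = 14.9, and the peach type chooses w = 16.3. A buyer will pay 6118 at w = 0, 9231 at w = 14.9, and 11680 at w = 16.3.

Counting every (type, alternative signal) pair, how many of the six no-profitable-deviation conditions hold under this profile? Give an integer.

4

Average (own payoff 9231 − 259×14.9 = 5371.9): to w=0 gives 6118 → profitable ✗; to w=16.3 gives 11680 − 259×16.3 = 7458.3 → profitable ✗.
Peach (own payoff 11680 − 112×16.3 = 9854.4): to w=0 gives 6118 → no gain ✓; to w=14.9 gives 9231 − 112×14.9 = 7562.2 → no gain ✓.
Lemon (own payoff 6118): to w=14.9 gives 9231 − 463×14.9 = 2332.3 → no gain ✓; to w=16.3 gives 11680 − 463×16.3 = 4133.1 → no gain ✓.
4 of the 6 constraints hold; not an equilibrium.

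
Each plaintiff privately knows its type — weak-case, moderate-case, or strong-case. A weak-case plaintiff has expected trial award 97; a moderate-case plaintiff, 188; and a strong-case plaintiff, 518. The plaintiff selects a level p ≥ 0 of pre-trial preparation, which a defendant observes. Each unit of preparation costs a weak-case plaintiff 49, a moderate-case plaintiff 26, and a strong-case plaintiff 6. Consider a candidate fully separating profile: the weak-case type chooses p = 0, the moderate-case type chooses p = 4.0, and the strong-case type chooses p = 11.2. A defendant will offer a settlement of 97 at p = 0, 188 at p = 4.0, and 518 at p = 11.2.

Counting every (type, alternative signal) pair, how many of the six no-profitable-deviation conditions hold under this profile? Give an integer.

Moderate-case (own payoff 188 − 26×4.0 = 84): to p=0 gives 97 → profitable ✗; to p=11.2 gives 518 − 26×11.2 = 226.8 → profitable ✗.
Strong-case (own payoff 518 − 6×11.2 = 450.8): to p=0 gives 97 → no gain ✓; to p=4.0 gives 188 − 6×4.0 = 164 → no gain ✓.
Weak-case (own payoff 97): to p=4.0 gives 188 − 49×4.0 = -8 → no gain ✓; to p=11.2 gives 518 − 49×11.2 = -30.8 → no gain ✓.
4 of the 6 constraints hold; not an equilibrium.

4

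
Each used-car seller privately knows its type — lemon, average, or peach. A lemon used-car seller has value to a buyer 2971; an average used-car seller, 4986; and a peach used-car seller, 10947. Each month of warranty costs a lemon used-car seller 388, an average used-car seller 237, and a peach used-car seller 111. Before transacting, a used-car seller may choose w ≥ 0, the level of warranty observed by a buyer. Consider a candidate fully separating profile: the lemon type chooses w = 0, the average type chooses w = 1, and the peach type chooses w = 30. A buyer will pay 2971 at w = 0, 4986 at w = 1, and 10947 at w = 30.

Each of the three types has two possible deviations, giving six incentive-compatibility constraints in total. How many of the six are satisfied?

Average (own payoff 4986 − 237×1 = 4749): to w=0 gives 2971 → no gain ✓; to w=30 gives 10947 − 237×30 = 3837 → no gain ✓.
Peach (own payoff 10947 − 111×30 = 7617): to w=0 gives 2971 → no gain ✓; to w=1 gives 4986 − 111×1 = 4875 → no gain ✓.
Lemon (own payoff 2971): to w=1 gives 4986 − 388×1 = 4598 → profitable ✗; to w=30 gives 10947 − 388×30 = -693 → no gain ✓.
5 of the 6 constraints hold; not an equilibrium.

5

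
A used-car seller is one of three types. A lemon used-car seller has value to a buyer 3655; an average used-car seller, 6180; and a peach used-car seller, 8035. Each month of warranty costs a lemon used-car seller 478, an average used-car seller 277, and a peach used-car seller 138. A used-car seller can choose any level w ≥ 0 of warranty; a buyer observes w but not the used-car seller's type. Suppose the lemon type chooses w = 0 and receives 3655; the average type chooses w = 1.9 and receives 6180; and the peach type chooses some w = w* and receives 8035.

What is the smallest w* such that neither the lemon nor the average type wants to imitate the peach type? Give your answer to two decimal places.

Lemon type (on-path payoff 3655) won't mimic when 3655 ≥ 8035 − 478·w*, i.e. w* ≥ 9.16.
Average type (on-path payoff 6180 − 277×1.9 = 5653.7) won't mimic when 5653.7 ≥ 8035 − 277·w*, i.e. w* ≥ 8.60.
Both must hold, so w* = max(9.16, 8.60) = 9.16. The lemon type's constraint binds.

9.16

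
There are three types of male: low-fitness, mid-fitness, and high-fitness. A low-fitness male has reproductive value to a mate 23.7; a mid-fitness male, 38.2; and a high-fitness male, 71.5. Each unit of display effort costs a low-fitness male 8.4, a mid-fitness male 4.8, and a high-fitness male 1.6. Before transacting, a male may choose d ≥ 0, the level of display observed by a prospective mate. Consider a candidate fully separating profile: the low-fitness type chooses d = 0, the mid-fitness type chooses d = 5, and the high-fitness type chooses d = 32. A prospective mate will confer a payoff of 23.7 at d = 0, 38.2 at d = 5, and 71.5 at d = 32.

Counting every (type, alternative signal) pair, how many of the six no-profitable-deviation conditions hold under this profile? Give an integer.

3

Mid-fitness (own payoff 38.2 − 4.8×5 = 14.2): to d=0 gives 23.7 → profitable ✗; to d=32 gives 71.5 − 4.8×32 = -82.1 → no gain ✓.
High-fitness (own payoff 71.5 − 1.6×32 = 20.3): to d=0 gives 23.7 → profitable ✗; to d=5 gives 38.2 − 1.6×5 = 30.2 → profitable ✗.
Low-fitness (own payoff 23.7): to d=5 gives 38.2 − 8.4×5 = -3.8 → no gain ✓; to d=32 gives 71.5 − 8.4×32 = -197.3 → no gain ✓.
3 of the 6 constraints hold; not an equilibrium.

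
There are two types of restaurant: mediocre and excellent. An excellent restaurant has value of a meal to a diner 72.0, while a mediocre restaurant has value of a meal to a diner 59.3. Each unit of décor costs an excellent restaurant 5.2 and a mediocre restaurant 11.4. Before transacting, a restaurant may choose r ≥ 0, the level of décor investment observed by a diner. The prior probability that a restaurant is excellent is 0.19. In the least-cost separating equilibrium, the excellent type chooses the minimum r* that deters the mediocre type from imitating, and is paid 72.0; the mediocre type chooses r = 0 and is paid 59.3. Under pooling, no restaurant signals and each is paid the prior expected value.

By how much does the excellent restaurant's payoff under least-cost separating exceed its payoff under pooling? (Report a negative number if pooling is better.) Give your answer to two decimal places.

4.49

Least-cost separating signal: r* solves 59.3 = 72.0 − 11.4·r*, so r* = (72.0 − 59.3)/11.4 ≈ 1.1140.
Excellent type's separating payoff: 72.0 − 5.2 × r* = 72.0 − 5.2 × (72.0 − 59.3)/11.4 = 72.0 − 66.04/11.4 ≈ 66.2070.
Pooling payoff: 0.19 × 72.0 + 0.81 × 59.3 = 61.713.
Difference: 66.2070 − 61.713 = 4.494, i.e. 4.49 to two decimal places.
The excellent type prefers to separate.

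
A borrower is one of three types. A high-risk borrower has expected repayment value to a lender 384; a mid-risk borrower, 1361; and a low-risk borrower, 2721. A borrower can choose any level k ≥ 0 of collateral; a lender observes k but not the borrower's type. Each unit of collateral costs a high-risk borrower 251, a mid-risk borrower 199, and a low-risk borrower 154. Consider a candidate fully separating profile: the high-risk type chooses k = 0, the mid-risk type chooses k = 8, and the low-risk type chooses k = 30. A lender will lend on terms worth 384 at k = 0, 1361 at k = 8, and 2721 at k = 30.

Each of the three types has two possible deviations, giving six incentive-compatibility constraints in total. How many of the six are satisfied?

3

High-risk (own payoff 384): to k=8 gives 1361 − 251×8 = -647 → no gain ✓; to k=30 gives 2721 − 251×30 = -4809 → no gain ✓.
Mid-risk (own payoff 1361 − 199×8 = -231): to k=0 gives 384 → profitable ✗; to k=30 gives 2721 − 199×30 = -3249 → no gain ✓.
Low-risk (own payoff 2721 − 154×30 = -1899): to k=0 gives 384 → profitable ✗; to k=8 gives 1361 − 154×8 = 129 → profitable ✗.
3 of the 6 constraints hold; not an equilibrium.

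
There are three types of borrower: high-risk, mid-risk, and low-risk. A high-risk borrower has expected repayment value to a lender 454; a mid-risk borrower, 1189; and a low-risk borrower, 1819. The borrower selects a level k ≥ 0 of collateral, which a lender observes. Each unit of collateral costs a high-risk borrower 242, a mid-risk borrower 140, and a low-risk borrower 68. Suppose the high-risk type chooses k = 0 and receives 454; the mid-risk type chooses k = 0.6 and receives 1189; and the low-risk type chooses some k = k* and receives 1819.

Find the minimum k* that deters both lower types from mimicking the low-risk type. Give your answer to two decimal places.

Mid-risk type (on-path payoff 1189 − 140×0.6 = 1105) won't mimic when 1105 ≥ 1819 − 140·k*, i.e. k* ≥ 5.10.
High-risk type (on-path payoff 454) won't mimic when 454 ≥ 1819 − 242·k*, i.e. k* ≥ 5.64.
Both must hold, so k* = max(5.64, 5.10) = 5.64. The high-risk type's constraint binds.

5.64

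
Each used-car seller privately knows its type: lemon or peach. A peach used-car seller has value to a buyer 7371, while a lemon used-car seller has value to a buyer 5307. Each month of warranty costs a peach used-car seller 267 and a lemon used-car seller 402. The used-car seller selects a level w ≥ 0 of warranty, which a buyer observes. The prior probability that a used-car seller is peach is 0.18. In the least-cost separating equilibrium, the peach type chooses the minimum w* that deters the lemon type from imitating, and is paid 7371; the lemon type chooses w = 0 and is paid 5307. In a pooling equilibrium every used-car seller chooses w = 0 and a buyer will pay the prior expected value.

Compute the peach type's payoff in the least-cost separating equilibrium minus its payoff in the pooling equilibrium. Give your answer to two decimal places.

321.61

Least-cost separating signal: w* solves 5307 = 7371 − 402·w*, so w* = (7371 − 5307)/402 ≈ 5.1343.
Peach type's separating payoff: 7371 − 267 × w* = 7371 − 267 × (7371 − 5307)/402 = 7371 − 551088/402 ≈ 6000.1343.
Pooling payoff: 0.18 × 7371 + 0.82 × 5307 = 5678.52.
Difference: 6000.1343 − 5678.52 = 321.6143, i.e. 321.61 to two decimal places.
The peach type prefers to separate.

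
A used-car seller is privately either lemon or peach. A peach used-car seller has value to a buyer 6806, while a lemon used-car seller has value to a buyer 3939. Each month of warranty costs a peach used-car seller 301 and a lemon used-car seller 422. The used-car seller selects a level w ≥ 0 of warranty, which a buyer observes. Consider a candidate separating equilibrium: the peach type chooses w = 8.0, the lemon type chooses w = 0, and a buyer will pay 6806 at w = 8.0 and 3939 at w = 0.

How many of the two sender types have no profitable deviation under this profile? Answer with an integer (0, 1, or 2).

Peach type: signal → 6806 − 301 × 8.0 = 4398; deviate to 0 → 3939. IC holds (4398 ≥ 3939).
Lemon type: stay at 0 → 3939; mimic → 6806 − 422 × 8.0 = 3430. IC holds (3939 ≥ 3430).
2 of 2 constraints hold, so this is a separating equilibrium.

2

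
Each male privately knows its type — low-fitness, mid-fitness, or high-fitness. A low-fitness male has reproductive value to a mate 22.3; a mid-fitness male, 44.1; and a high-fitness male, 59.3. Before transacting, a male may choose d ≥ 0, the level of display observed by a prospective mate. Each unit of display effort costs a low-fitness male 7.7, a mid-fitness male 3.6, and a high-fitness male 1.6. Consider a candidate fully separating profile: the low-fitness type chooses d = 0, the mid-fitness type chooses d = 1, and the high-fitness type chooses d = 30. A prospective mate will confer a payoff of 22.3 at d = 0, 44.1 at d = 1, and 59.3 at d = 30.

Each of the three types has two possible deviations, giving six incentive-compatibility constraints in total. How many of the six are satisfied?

Mid-fitness (own payoff 44.1 − 3.6×1 = 40.5): to d=0 gives 22.3 → no gain ✓; to d=30 gives 59.3 − 3.6×30 = -48.7 → no gain ✓.
High-fitness (own payoff 59.3 − 1.6×30 = 11.3): to d=0 gives 22.3 → profitable ✗; to d=1 gives 44.1 − 1.6×1 = 42.5 → profitable ✗.
Low-fitness (own payoff 22.3): to d=1 gives 44.1 − 7.7×1 = 36.4 → profitable ✗; to d=30 gives 59.3 − 7.7×30 = -171.7 → no gain ✓.
3 of the 6 constraints hold; not an equilibrium.

3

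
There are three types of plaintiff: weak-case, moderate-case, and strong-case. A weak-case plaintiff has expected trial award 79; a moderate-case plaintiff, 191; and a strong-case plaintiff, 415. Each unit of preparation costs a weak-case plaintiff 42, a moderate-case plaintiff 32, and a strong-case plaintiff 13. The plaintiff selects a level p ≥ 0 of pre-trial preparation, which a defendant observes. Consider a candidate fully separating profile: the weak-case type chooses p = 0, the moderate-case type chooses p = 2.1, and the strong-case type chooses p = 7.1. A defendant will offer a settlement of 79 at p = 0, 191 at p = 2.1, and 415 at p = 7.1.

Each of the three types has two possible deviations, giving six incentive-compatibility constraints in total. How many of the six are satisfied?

3

Strong-case (own payoff 415 − 13×7.1 = 322.7): to p=0 gives 79 → no gain ✓; to p=2.1 gives 191 − 13×2.1 = 163.7 → no gain ✓.
Moderate-case (own payoff 191 − 32×2.1 = 123.8): to p=0 gives 79 → no gain ✓; to p=7.1 gives 415 − 32×7.1 = 187.8 → profitable ✗.
Weak-case (own payoff 79): to p=2.1 gives 191 − 42×2.1 = 102.8 → profitable ✗; to p=7.1 gives 415 − 42×7.1 = 116.8 → profitable ✗.
3 of the 6 constraints hold; not an equilibrium.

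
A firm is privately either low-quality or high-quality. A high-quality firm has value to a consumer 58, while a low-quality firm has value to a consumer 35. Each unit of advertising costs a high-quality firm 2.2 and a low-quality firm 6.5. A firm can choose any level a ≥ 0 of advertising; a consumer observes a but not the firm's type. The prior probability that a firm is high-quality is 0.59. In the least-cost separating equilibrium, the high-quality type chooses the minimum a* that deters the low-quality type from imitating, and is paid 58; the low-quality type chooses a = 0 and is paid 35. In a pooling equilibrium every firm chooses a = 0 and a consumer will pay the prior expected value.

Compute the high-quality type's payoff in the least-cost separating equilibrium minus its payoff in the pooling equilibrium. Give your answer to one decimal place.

Least-cost separating signal: a* solves 35 = 58 − 6.5·a*, so a* = (58 − 35)/6.5 ≈ 3.5385.
High-quality type's separating payoff: 58 − 2.2 × a* = 58 − 2.2 × (58 − 35)/6.5 = 58 − 50.6/6.5 ≈ 50.215.
Pooling payoff: 0.59 × 58 + 0.41 × 35 = 48.57.
Difference: 50.215 − 48.57 = 1.645, i.e. 1.6 to one decimal place.
The high-quality type prefers to separate.

1.6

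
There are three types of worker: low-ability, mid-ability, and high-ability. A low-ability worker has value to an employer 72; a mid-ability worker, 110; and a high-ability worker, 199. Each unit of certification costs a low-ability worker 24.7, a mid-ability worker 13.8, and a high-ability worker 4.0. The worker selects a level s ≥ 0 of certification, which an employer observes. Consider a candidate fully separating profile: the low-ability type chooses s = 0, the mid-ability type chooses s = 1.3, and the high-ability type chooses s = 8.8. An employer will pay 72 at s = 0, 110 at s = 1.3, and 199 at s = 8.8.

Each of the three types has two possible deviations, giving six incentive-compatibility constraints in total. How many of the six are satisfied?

5

High-ability (own payoff 199 − 4.0×8.8 = 163.8): to s=0 gives 72 → no gain ✓; to s=1.3 gives 110 − 4.0×1.3 = 104.8 → no gain ✓.
Mid-ability (own payoff 110 − 13.8×1.3 = 92.06): to s=0 gives 72 → no gain ✓; to s=8.8 gives 199 − 13.8×8.8 = 77.56 → no gain ✓.
Low-ability (own payoff 72): to s=1.3 gives 110 − 24.7×1.3 = 77.89 → profitable ✗; to s=8.8 gives 199 − 24.7×8.8 = -18.36 → no gain ✓.
5 of the 6 constraints hold; not an equilibrium.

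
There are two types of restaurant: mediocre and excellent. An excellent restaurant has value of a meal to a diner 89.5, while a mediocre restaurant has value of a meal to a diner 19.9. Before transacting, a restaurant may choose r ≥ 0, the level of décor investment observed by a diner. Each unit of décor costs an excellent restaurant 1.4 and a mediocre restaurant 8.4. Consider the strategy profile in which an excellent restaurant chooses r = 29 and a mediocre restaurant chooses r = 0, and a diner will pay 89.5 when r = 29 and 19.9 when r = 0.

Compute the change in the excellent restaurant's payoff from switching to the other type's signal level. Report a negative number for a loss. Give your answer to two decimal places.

Playing r = 29 the excellent restaurant receives 89.5 − 1.4 × 29 = 48.9.
Deviating to r = 0 yields 19.9 instead.
Gain from deviating: 19.9 − 48.9 = -29.00.
The gain is negative, so the excellent type's incentive-compatibility constraint is satisfied.

-29.00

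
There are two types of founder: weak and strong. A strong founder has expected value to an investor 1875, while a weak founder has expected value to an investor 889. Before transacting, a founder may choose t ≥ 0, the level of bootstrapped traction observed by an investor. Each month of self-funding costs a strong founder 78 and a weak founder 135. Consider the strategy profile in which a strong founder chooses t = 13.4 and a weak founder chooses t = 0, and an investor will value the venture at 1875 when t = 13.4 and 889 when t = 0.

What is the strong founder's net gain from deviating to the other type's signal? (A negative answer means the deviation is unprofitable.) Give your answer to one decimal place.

Playing t = 13.4 the strong founder receives 1875 − 78 × 13.4 = 829.8.
Deviating to t = 0 yields 889 instead.
Gain from deviating: 889 − 829.8 = 59.2.
The gain is positive, so the strong type's incentive-compatibility constraint is violated — this profile is not a separating equilibrium.

59.2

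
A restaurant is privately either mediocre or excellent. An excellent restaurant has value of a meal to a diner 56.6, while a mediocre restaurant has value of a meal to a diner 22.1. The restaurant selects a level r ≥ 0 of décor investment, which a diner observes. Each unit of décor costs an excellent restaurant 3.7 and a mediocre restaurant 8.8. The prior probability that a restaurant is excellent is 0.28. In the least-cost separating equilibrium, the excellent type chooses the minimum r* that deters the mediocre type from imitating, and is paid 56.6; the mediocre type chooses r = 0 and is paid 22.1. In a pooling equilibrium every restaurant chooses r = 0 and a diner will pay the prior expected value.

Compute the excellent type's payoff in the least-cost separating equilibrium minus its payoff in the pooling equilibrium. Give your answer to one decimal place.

10.3

Least-cost separating signal: r* solves 22.1 = 56.6 − 8.8·r*, so r* = (56.6 − 22.1)/8.8 ≈ 3.9205.
Excellent type's separating payoff: 56.6 − 3.7 × r* = 56.6 − 3.7 × (56.6 − 22.1)/8.8 = 56.6 − 127.65/8.8 ≈ 42.094.
Pooling payoff: 0.28 × 56.6 + 0.72 × 22.1 = 31.76.
Difference: 42.094 − 31.76 = 10.334, i.e. 10.3 to one decimal place.
The excellent type prefers to separate.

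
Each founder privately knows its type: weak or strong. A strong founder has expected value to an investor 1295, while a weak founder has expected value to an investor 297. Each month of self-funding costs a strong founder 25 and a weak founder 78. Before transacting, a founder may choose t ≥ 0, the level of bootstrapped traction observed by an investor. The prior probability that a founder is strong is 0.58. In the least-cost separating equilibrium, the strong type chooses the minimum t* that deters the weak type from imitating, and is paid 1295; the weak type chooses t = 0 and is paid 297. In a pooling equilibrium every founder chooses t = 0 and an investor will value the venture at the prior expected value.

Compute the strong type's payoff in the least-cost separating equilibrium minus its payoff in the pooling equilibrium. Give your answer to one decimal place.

Least-cost separating signal: t* solves 297 = 1295 − 78·t*, so t* = (1295 − 297)/78 ≈ 12.7949.
Strong type's separating payoff: 1295 − 25 × t* = 1295 − 25 × (1295 − 297)/78 = 1295 − 24950/78 ≈ 975.128.
Pooling payoff: 0.58 × 1295 + 0.42 × 297 = 875.84.
Difference: 975.128 − 875.84 = 99.288, i.e. 99.3 to one decimal place.
The strong type prefers to separate.

99.3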